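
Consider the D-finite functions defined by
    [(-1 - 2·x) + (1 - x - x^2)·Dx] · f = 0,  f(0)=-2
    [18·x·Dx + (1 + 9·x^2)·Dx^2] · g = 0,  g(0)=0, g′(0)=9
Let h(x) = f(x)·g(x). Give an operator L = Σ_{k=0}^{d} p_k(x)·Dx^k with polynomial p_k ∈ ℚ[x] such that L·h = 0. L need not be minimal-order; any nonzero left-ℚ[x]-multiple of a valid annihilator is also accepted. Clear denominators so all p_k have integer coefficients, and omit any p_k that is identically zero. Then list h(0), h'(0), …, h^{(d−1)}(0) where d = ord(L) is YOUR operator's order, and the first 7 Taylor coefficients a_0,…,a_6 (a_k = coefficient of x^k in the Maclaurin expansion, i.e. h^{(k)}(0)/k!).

L = (2 + 18·x + 54·x^2) + (2 - 14·x + 36·x^2 + 54·x^3)·Dx + (-1 + x - 8·x^2 + 9·x^3 + 9·x^4)·Dx^2  (order 2).
h: a_k = 0, -18, -18, 18, 0, -1368/5, -1368/5, …
ICs: h(0) = 0, h′(0) = -18.

f: a_k = -2, -2, -4, -6, -10, -16, -26, …
g: a_k = 0, 9, 0, -27, 0, 729/5, 0, …
Product ⇒ symmetric product L₀, ord ≤ 2.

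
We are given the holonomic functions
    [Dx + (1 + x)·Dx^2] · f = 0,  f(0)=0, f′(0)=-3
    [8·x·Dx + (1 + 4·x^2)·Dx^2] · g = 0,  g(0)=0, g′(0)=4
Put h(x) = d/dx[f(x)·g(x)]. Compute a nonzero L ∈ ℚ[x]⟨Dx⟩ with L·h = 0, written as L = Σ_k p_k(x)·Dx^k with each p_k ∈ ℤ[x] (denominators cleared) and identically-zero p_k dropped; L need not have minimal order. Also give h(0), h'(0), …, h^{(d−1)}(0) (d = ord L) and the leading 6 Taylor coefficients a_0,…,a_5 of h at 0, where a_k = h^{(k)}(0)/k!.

L = (288 + 560·x + 3584·x^2 + 8640·x^3 + 7680·x^4 + 3328·x^5 + 1024·x^7) + (258 + 1840·x + 6992·x^2 + 19264·x^3 + 29440·x^4 + 23808·x^5 + 8960·x^6 + 3072·x^7 + 3584·x^8)·Dx + (36 + 628·x + 2496·x^2 + 6192·x^3 + 12288·x^4 + 15936·x^5 + 12288·x^6 + 5376·x^7 + 3072·x^8 + 2048·x^9)·Dx^2 + (17 + 66·x + 241·x^2 + 608·x^3 + 1152·x^4 + 1728·x^5 + 2016·x^6 + 1536·x^7 + 768·x^8 + 512·x^9 + 256·x^10)·Dx^3  (order 3).
h: a_k = 0, -24, 18, 48, -25, -1064/5, …
ICs: h(0) = 0, h′(0) = -24, h′′(0) = 36.

f: a_k = 0, -3, 3/2, -1, 3/4, -3/5, …
g: a_k = 0, 4, 0, -16/3, 0, 64/5, …
L₀ := L_f ⊗_s L_g (sym. prod.), ord ≤ 4.
h₀' ⇒ L via d/dx closure of L₀.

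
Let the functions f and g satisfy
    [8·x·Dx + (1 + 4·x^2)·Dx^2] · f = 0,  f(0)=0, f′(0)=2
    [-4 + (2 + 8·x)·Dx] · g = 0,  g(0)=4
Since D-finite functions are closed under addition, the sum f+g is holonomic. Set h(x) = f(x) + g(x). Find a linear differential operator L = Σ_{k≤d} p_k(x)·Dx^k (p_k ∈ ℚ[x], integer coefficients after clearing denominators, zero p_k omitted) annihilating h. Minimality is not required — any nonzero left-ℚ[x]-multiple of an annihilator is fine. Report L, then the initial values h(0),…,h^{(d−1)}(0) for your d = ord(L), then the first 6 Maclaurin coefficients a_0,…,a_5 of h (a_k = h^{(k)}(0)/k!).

L = (-8 - 80·x + 96·x^2 + 192·x^3)·Dx + (-10 - 32·x - 64·x^2 + 384·x^3 + 672·x^4)·Dx^2 + (-1 + 24·x^2 + 48·x^3 + 112·x^4 + 192·x^5)·Dx^3  (order 3).
h: a_k = 4, 10, -8, 40/3, -40, 592/5, …
ICs: h(0) = 4, h′(0) = 10, h′′(0) = -16.

f: a_k = 0, 2, 0, -8/3, 0, 32/5, …
g: a_k = 4, 8, -8, 16, -40, 112, …
h₀=f+g: left-lcm gives L₀, ord ≤ 3.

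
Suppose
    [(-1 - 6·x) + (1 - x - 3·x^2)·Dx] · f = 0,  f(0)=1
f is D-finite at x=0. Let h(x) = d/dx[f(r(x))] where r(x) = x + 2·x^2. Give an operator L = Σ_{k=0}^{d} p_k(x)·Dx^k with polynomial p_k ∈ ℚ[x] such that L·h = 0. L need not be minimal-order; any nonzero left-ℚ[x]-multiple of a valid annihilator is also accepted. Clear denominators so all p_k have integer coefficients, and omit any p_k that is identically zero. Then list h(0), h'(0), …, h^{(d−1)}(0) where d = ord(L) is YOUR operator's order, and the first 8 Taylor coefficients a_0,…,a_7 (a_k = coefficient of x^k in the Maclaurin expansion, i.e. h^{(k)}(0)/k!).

L = (12 + 102·x + 366·x^2 + 1008·x^3 + 2808·x^4 + 4320·x^5 + 2880·x^6) + (-1 - 9·x - 21·x^2 + 50·x^3 + 360·x^4 + 792·x^5 + 1008·x^6 + 576·x^7)·Dx  (order 1).
h: a_k = 1, 12, 69, 308, 1380, 6054, 25123, 102960, …
ICs: h(0) = 1.

f: a_k = 1, 1, 4, 7, 19, 40, 97, 217, …
f∘r: x↦r, Dx↦Dx/r' in L_f ⇒ L₀.
h₀' ⇒ L via d/dx closure of L₀.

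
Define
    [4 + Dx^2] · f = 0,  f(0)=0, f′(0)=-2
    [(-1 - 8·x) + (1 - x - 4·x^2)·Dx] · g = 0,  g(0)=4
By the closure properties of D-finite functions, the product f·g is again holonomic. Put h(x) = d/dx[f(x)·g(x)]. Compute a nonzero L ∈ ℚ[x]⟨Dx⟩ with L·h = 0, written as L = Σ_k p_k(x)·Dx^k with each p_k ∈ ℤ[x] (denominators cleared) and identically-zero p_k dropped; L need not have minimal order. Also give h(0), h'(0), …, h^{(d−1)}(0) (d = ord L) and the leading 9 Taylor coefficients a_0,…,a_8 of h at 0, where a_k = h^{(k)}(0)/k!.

f: a_k = 0, -2, 0, 4/3, 0, -4/15, 0, 8/315, 0, …
g: a_k = 4, 4, 20, 36, 116, 260, 724, 1764, 4660, …
L₀ := L_f ⊗_s L_g (sym. prod.), ord ≤ 2.
h₀' ⇒ L via d/dx closure of L₀.
L = (18 - 8·x - 28·x^2 + 32·x^3 + 64·x^4) + (4 + 34·x + 24·x^2 + 64·x^3)·Dx + (-1 + x^2 + 8·x^3 + 16·x^4)·Dx^2  (order 2).
h: a_k = -8, -16, -104, -800/3, -1032, -14192/5, -409048/45, -8040896/315, -23771752/315, …
ICs: h(0) = -8, h′(0) = -16.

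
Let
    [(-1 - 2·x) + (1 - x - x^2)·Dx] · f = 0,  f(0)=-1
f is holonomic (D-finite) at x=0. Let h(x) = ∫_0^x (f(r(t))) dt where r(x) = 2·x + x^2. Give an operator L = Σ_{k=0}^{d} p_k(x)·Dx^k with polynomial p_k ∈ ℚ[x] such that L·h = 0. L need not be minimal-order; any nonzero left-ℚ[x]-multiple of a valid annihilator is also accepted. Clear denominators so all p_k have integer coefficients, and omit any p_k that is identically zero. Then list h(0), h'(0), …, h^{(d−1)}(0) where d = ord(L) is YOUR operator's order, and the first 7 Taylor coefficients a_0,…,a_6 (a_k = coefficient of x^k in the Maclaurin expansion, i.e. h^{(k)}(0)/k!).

L = (2 + 10·x + 12·x^2 + 4·x^3)·Dx + (-1 + 2·x + 5·x^2 + 4·x^3 + x^4)·Dx^2  (order 2).
h: a_k = 0, -1, -1, -3, -8, -118/5, -217/3, …
ICs: h(0) = 0, h′(0) = -1.

f: a_k = -1, -1, -2, -3, -5, -8, -13, …
f∘r: x↦r, Dx↦Dx/r' in L_f ⇒ L₀.
Integrate: L := L₀·Dx.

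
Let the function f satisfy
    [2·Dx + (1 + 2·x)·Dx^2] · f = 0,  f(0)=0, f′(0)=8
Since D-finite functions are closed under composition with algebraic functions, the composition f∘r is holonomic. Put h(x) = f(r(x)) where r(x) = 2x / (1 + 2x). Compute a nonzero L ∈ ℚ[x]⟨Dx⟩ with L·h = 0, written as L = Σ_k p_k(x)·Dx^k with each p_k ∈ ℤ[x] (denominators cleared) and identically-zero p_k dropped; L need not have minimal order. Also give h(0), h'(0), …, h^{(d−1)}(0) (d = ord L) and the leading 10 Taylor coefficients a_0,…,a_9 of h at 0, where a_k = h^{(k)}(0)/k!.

f: a_k = 0, 8, -8, 32/3, -16, 128/5, -128/3, 512/7, -128, 2048/9, …
f∘r: x↦r, Dx↦Dx/r' in L_f ⇒ L₀.
L = (8 + 24·x)·Dx + (1 + 8·x + 12·x^2)·Dx^2  (order 2).
h: a_k = 0, 16, -64, 832/3, -1280, 30976/5, -93184/3, 1119232/7, -839680, 40308736/9, …
ICs: h(0) = 0, h′(0) = 16.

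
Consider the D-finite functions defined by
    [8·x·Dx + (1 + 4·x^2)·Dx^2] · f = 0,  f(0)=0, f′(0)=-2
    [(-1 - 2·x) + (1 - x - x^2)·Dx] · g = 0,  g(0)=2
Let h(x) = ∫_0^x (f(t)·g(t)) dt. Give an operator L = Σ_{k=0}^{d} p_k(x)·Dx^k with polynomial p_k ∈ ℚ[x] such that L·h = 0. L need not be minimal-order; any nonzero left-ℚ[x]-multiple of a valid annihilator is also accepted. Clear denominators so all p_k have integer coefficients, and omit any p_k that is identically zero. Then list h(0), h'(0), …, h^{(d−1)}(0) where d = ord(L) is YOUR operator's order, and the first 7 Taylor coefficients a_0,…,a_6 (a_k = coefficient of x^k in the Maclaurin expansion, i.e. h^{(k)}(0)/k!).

L = (2 + 8·x + 24·x^2)·Dx + (2 - 4·x + 16·x^2 + 24·x^3)·Dx^2 + (-1 + x - 3·x^2 + 4·x^3 + 4·x^4)·Dx^3  (order 3).
h: a_k = 0, 0, -2, -4/3, -2/3, -4/3, -166/45, …
ICs: h(0) = 0, h′(0) = 0, h′′(0) = -4.

f: a_k = 0, -2, 0, 8/3, 0, -32/5, 0, …
g: a_k = 2, 2, 4, 6, 10, 16, 26, …
Product ⇒ symmetric product L₀, ord ≤ 2.
h=∫h₀ ⇒ L = L₀·Dx.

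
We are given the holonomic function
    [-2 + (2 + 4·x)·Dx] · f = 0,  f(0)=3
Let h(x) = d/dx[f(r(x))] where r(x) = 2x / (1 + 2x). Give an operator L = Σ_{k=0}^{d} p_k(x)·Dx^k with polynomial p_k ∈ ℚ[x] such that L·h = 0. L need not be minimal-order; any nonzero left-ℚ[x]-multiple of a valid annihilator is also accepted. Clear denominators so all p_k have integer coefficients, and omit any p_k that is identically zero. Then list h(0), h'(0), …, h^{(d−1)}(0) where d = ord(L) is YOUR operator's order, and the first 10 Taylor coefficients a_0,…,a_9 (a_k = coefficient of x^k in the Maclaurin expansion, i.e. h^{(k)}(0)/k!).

L = (-6 - 24·x) + (-1 - 8·x - 12·x^2)·Dx  (order 1).
h: a_k = 6, -36, 180, -888, 4500, -23544, 126504, -693360, 3855492, -21666840, …
ICs: h(0) = 6.

f: a_k = 3, 3, -3/2, 3/2, -15/8, 21/8, -63/16, 99/16, -1287/128, 2145/128, …
Substitute x→r, Dx→(1/r')Dx; clear ⇒ L₀.
h₀' ⇒ L via d/dx closure of L₀.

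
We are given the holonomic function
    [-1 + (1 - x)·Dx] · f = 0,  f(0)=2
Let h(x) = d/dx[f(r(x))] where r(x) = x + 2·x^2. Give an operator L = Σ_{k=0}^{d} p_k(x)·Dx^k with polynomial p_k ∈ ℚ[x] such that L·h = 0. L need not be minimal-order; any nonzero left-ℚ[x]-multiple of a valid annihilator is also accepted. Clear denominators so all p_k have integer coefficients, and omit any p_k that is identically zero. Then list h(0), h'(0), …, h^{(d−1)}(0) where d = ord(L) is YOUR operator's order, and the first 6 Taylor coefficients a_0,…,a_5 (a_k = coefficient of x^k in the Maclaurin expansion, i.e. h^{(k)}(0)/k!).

f: a_k = 2, 2, 2, 2, 2, 2, …
h₀=f(r): pull back L_f along r ⇒ L₀.
Differentiate: ansatz ord ≤ ord L₀ ⇒ L.
L = (6 + 12·x + 24·x^2) + (-1 - 3·x + 6·x^2 + 8·x^3)·Dx  (order 1).
h: a_k = 2, 12, 30, 88, 210, 516, …
ICs: h(0) = 2.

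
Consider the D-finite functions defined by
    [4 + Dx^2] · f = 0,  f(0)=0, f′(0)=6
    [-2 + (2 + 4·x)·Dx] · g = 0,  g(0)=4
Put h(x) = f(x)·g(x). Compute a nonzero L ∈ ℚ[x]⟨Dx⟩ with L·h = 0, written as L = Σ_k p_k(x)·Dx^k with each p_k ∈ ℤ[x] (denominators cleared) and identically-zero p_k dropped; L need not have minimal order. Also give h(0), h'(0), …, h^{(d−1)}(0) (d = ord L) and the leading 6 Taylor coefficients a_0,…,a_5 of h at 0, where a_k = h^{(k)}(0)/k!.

L = (7 + 16·x + 16·x^2) + (-2 - 4·x)·Dx + (1 + 4·x + 4·x^2)·Dx^2  (order 2).
h: a_k = 0, 24, 24, -28, -4, -19/5, …
ICs: h(0) = 0, h′(0) = 24.

f: a_k = 0, 6, 0, -4, 0, 4/5, …
g: a_k = 4, 4, -2, 2, -5/2, 7/2, …
h₀=f·g: eliminate ⇒ L₀, order ≤ 2·1.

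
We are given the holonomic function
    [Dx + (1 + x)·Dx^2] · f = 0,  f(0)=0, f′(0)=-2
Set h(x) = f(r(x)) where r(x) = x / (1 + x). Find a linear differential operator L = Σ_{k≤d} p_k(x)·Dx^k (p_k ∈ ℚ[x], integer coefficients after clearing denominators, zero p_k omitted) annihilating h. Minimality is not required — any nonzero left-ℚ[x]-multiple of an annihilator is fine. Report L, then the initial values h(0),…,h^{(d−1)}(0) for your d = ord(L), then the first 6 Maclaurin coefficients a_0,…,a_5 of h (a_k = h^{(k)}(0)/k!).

f: a_k = 0, -2, 1, -2/3, 1/2, -2/5, …
f∘r: x↦r, Dx↦Dx/r' in L_f ⇒ L₀.
L = (3 + 4·x)·Dx + (1 + 3·x + 2·x^2)·Dx^2  (order 2).
h: a_k = 0, -2, 3, -14/3, 15/2, -62/5, …
ICs: h(0) = 0, h′(0) = -2.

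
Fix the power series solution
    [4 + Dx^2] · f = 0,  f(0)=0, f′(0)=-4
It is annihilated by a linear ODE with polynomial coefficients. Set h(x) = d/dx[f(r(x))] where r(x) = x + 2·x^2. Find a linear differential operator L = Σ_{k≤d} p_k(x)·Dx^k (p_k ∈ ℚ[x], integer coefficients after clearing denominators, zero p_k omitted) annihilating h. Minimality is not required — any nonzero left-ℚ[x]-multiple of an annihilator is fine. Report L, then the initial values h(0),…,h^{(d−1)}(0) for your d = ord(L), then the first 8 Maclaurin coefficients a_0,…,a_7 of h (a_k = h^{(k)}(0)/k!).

f: a_k = 0, -4, 0, 8/3, 0, -8/15, 0, 16/315, …
f∘r: x↦r, Dx↦Dx/r' in L_f ⇒ L₀.
Derive L from L₀ (diff closure).
L = (52 + 64·x + 384·x^2 + 1024·x^3 + 1024·x^4) + (-12 - 48·x)·Dx + (1 + 8·x + 16·x^2)·Dx^2  (order 2).
h: a_k = -4, -16, 8, 64, 472/3, 96, -6704/45, -15104/45, …
ICs: h(0) = -4, h′(0) = -16.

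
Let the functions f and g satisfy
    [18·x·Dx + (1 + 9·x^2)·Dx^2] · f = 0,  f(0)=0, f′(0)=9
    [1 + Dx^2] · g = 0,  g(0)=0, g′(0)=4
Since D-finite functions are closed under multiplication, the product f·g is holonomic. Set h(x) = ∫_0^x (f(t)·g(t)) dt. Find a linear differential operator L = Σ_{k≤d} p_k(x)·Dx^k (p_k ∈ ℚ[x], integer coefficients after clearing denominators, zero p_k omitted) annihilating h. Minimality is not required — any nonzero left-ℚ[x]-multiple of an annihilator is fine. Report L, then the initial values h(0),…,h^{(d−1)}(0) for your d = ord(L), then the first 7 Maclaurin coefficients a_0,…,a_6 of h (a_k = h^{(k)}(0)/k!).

f: a_k = 0, 9, 0, -27, 0, 729/5, 0, …
g: a_k = 0, 4, 0, -2/3, 0, 1/30, 0, …
Sym-product of L_f,L_g gives L₀ (≤ ord 4).
h=∫₀ˣh₀: take L = L₀·Dx.
L = (370 + 9594·x^2 + 4131·x^4 + 2916·x^6 + 6561·x^8)·Dx + (684·x + 6804·x^3 + 8748·x^5 + 26244·x^7)·Dx^2 + (380 + 9792·x^2 + 5346·x^4 + 5832·x^6 + 13122·x^8)·Dx^3 + (684·x + 6804·x^3 + 8748·x^5 + 26244·x^7)·Dx^4 + (10 + 198·x^2 + 1215·x^4 + 2916·x^6 + 6561·x^8)·Dx^5  (order 5).
h: a_k = 0, 0, 0, 12, 0, -114/5, 0, …
ICs: h(0) = 0, h′(0) = 0, h′′(0) = 0, h′′′(0) = 72, h′′′′(0) = 0.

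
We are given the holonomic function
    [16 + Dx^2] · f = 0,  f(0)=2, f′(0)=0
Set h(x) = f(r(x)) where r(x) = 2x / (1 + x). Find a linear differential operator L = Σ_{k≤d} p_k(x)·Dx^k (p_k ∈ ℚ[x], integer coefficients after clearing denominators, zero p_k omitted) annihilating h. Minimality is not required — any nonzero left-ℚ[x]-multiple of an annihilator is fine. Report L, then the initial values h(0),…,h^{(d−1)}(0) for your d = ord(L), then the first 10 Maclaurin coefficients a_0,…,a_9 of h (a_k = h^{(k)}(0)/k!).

L = 64 + (2 + 6·x + 6·x^2 + 2·x^3)·Dx + (1 + 4·x + 6·x^2 + 4·x^3 + x^4)·Dx^2  (order 2).
h: a_k = 2, 0, -64, 128, 448/3, -3328/3, 106432/45, -10368/5, -932672/315, 4888064/315, …
ICs: h(0) = 2, h′(0) = 0.

f: a_k = 2, 0, -16, 0, 64/3, 0, -512/45, 0, 1024/315, 0, …
Change of var in L_f (x↦r) gives L₀.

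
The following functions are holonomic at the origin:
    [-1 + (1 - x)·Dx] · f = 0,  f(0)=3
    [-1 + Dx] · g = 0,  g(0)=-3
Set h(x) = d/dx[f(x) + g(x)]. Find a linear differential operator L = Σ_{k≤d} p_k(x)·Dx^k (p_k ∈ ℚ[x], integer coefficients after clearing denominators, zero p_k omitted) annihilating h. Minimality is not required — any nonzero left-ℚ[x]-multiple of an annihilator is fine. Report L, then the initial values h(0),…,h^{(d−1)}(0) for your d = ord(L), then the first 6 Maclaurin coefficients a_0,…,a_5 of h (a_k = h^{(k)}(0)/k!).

f: a_k = 3, 3, 3, 3, 3, 3, …
g: a_k = -3, -3, -3/2, -1/2, -1/8, -1/40, …
f+g: L₀ = lclm(L_f,L_g), ord ≤ 1+1.
Differentiate: ansatz ord ≤ ord L₀ ⇒ L.
L = (4 + 2·x) + (-5 - 2·x + x^2)·Dx + (1 - x^2)·Dx^2  (order 2).
h: a_k = 0, 3, 15/2, 23/2, 119/8, 719/40, …
ICs: h(0) = 0, h′(0) = 3.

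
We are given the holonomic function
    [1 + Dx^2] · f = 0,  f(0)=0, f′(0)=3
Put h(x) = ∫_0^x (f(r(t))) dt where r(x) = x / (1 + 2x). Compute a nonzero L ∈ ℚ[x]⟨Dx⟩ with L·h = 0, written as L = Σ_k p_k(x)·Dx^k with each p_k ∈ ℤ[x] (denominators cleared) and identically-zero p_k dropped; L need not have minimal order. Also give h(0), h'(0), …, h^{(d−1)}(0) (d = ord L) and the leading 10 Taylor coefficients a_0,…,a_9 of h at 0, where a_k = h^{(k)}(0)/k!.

L = Dx + (4 + 24·x + 48·x^2 + 32·x^3)·Dx^2 + (1 + 8·x + 24·x^2 + 32·x^3 + 16·x^4)·Dx^3  (order 3).
h: a_k = 0, 0, 3/2, -2, 23/8, -21/5, 1441/240, -225/28, 123479/13440, -6599/1080, …
ICs: h(0) = 0, h′(0) = 0, h′′(0) = 3.

f: a_k = 0, 3, 0, -1/2, 0, 1/40, 0, -1/1680, 0, 1/120960, …
f∘r: x↦r, Dx↦Dx/r' in L_f ⇒ L₀.
∫: right-multiply L₀ by Dx.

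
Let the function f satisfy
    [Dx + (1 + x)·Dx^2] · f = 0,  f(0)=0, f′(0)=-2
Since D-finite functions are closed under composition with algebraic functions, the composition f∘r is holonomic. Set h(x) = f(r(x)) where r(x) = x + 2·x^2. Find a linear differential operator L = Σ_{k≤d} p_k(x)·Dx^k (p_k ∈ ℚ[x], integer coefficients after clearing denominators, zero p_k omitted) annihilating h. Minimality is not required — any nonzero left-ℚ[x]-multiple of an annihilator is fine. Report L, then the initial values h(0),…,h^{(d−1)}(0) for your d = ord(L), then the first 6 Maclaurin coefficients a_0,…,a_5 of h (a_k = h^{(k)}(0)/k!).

L = (-3 + 4·x + 8·x^2)·Dx + (1 + 5·x + 6·x^2 + 8·x^3)·Dx^2  (order 2).
h: a_k = 0, -2, -3, 10/3, 1/2, -22/5, …
ICs: h(0) = 0, h′(0) = -2.

f: a_k = 0, -2, 1, -2/3, 1/2, -2/5, …
h₀=f(r): pull back L_f along r ⇒ L₀.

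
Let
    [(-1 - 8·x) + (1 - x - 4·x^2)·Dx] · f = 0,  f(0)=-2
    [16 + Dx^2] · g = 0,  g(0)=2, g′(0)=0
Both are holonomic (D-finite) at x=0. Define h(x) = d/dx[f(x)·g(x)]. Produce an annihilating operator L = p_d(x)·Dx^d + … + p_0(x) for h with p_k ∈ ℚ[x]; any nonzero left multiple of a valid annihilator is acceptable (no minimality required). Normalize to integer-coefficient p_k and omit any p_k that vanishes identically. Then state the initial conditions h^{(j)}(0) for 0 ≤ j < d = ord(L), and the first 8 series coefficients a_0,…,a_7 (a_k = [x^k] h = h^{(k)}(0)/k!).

L = (-12 - 64·x - 224·x^2 + 256·x^3 + 512·x^4) + (-1 - 4·x + 48·x^2 + 128·x^3)·Dx + (1 - 3·x - 10·x^2 + 16·x^3 + 32·x^4)·Dx^2  (order 2).
h: a_k = -4, 24, -12, 16/3, -220/3, 1208/15, -14252/45, 544/35, …
ICs: h(0) = -4, h′(0) = 24.

f: a_k = -2, -2, -10, -18, -58, -130, -362, -882, …
g: a_k = 2, 0, -16, 0, 64/3, 0, -512/45, 0, …
h₀=f·g: eliminate ⇒ L₀, order ≤ 1·2.
h=h₀': d/dx-closure on L₀ ⇒ L.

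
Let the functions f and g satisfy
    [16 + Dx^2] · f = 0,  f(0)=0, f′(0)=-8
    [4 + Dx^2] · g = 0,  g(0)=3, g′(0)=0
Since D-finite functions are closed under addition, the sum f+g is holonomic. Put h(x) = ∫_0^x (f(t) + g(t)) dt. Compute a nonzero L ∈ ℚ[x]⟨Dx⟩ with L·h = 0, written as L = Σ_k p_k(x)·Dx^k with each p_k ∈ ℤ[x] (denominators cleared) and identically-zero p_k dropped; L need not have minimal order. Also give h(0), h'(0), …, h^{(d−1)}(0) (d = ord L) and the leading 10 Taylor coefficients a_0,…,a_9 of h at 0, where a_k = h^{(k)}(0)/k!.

f: a_k = 0, -8, 0, 64/3, 0, -256/15, 0, 2048/315, 0, -4096/2835, …
g: a_k = 3, 0, -6, 0, 2, 0, -4/15, 0, 2/105, 0, …
Weyl lclm of L_f,L_g ⇒ L₀ (ord ≤ 4).
h=∫h₀ ⇒ L = L₀·Dx.
L = 64·Dx + 20·Dx^3 + Dx^5  (order 5).
h: a_k = 0, 3, -4, -2, 16/3, 2/5, -128/45, -4/105, 256/315, 2/945, …
ICs: h(0) = 0, h′(0) = 3, h′′(0) = -8, h′′′(0) = -12, h′′′′(0) = 128.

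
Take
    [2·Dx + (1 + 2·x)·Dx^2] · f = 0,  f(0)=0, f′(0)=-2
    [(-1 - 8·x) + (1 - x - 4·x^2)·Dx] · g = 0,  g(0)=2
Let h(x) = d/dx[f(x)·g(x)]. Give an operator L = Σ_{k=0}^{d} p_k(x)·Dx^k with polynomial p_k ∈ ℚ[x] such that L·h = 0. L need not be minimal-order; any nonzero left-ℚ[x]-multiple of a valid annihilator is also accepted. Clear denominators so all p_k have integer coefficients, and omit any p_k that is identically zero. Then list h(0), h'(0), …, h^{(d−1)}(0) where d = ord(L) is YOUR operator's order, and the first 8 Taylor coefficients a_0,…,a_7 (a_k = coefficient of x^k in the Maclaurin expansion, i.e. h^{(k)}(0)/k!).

f: a_k = 0, -2, 2, -8/3, 4, -32/5, 32/3, -128/7, …
g: a_k = 2, 2, 10, 18, 58, 130, 362, 882, …
h₀=f·g: eliminate ⇒ L₀, order ≤ 2·1.
Derive L from L₀ (diff closure).
L = (160 + 720·x + 1152·x^2) + (11 + 170·x + 768·x^2 + 896·x^3)·Dx + (-5 - 21·x + 14·x^2 + 136·x^3 + 128·x^4)·Dx^2  (order 2).
h: a_k = -4, 0, -64, -160/3, -1672/3, -4304/5, -13144/3, -318016/35, …
ICs: h(0) = -4, h′(0) = 0.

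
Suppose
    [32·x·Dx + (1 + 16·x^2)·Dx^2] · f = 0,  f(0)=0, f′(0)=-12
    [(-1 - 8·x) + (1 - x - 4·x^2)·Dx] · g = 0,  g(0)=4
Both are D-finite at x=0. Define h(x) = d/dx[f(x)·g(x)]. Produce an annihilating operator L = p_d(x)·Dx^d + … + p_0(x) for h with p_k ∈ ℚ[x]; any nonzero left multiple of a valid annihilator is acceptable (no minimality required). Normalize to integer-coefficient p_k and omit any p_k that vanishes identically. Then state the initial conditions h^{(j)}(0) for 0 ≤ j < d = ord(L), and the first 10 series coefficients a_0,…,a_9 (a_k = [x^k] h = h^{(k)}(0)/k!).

L = (-16 + 3072·x^2 + 6144·x^3 + 36864·x^4) + (7 + 64·x + 48·x^2 + 256·x^3 + 6144·x^4 + 24576·x^5)·Dx + (-1 - 3·x - 56·x^2 + 16·x^3 - 448·x^4 + 1024·x^5 + 3072·x^6)·Dx^2  (order 2).
h: a_k = -48, -96, 48, -704, -12848, -98208/5, 101744, 403328/35, -91332816/35, -59678560/21, …
ICs: h(0) = -48, h′(0) = -96.

f: a_k = 0, -12, 0, 64, 0, -3072/5, 0, 49152/7, 0, -262144/3, …
g: a_k = 4, 4, 20, 36, 116, 260, 724, 1764, 4660, 11716, …
Sym-product of L_f,L_g gives L₀ (≤ ord 2).
h₀' ⇒ L via d/dx closure of L₀.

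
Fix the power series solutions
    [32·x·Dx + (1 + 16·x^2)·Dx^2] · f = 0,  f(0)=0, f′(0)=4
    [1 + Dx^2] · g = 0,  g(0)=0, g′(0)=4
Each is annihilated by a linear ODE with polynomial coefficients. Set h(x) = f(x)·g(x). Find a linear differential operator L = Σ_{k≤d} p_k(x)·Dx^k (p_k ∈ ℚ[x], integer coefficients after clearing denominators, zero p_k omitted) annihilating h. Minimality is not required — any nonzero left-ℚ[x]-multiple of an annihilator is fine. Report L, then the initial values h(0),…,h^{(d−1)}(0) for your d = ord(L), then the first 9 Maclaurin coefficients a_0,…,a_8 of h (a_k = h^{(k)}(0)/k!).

L = (1105 + 51776·x^2 + 22016·x^4 + 16384·x^6 + 65536·x^8) + (2112·x + 35840·x^3 + 49152·x^5 + 262144·x^7)·Dx + (1122 + 52352·x^2 + 27648·x^4 + 32768·x^6 + 131072·x^8)·Dx^2 + (2112·x + 35840·x^3 + 49152·x^5 + 262144·x^7)·Dx^3 + (17 + 576·x^2 + 5632·x^4 + 16384·x^6 + 65536·x^8)·Dx^4  (order 4).
h: a_k = 0, 0, 16, 0, -88, 0, 7502/9, 0, -142493/15, …
ICs: h(0) = 0, h′(0) = 0, h′′(0) = 32, h′′′(0) = 0.

f: a_k = 0, 4, 0, -64/3, 0, 1024/5, 0, -16384/7, 0, …
g: a_k = 0, 4, 0, -2/3, 0, 1/30, 0, -1/1260, 0, …
L₀ := L_f ⊗_s L_g (sym. prod.), ord ≤ 4.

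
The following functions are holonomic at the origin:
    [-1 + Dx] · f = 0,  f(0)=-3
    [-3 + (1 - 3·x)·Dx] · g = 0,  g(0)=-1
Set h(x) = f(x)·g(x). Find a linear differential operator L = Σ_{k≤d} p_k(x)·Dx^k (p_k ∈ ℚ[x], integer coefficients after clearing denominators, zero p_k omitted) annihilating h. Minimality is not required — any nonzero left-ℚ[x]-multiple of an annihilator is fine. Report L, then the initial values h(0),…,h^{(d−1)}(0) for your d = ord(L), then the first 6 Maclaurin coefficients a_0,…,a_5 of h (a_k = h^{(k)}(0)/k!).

f: a_k = -3, -3, -3/2, -1/2, -1/8, -1/40, …
g: a_k = -1, -3, -9, -27, -81, -243, …
L₀ := L_f ⊗_s L_g (sym. prod.), ord ≤ 1.
L = (4 - 3·x) + (-1 + 3·x)·Dx  (order 1).
h: a_k = 3, 12, 75/2, 113, 2713/8, 5087/5, …
ICs: h(0) = 3.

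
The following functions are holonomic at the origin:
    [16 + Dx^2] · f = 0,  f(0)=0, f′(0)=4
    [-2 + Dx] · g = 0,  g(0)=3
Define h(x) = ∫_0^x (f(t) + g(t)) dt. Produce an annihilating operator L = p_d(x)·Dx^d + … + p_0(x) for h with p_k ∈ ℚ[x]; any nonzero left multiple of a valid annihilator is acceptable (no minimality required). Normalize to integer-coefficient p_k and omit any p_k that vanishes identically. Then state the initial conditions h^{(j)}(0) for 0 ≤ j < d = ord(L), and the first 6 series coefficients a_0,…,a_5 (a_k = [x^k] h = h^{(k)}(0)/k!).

L = -32·Dx + 16·Dx^2 - 2·Dx^3 + Dx^4  (order 4).
h: a_k = 0, 3, 5, 2, -5/3, 2/5, …
ICs: h(0) = 0, h′(0) = 3, h′′(0) = 10, h′′′(0) = 12.

f: a_k = 0, 4, 0, -32/3, 0, 128/15, …
g: a_k = 3, 6, 6, 4, 2, 4/5, …
f+g: L₀ = lclm(L_f,L_g), ord ≤ 2+1.
h=∫₀ˣh₀: take L = L₀·Dx.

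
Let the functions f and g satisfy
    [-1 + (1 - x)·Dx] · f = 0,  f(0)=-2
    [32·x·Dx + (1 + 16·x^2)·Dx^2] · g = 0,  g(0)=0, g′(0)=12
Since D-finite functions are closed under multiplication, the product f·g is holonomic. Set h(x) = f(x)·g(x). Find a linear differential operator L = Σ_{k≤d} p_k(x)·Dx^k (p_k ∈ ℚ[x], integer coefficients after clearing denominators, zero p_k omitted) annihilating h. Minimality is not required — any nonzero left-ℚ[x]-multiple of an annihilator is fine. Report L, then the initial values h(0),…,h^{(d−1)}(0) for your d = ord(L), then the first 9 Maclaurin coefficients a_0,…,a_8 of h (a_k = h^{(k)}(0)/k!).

L = 32·x + (2 - 32·x + 64·x^2)·Dx + (-1 + x - 16·x^2 + 16·x^3)·Dx^2  (order 2).
h: a_k = 0, -24, -24, 104, 104, -5624/5, -5624/5, 452152/35, 452152/35, …
ICs: h(0) = 0, h′(0) = -24.

f: a_k = -2, -2, -2, -2, -2, -2, -2, -2, -2, …
g: a_k = 0, 12, 0, -64, 0, 3072/5, 0, -49152/7, 0, …
h₀=f·g: eliminate ⇒ L₀, order ≤ 1·2.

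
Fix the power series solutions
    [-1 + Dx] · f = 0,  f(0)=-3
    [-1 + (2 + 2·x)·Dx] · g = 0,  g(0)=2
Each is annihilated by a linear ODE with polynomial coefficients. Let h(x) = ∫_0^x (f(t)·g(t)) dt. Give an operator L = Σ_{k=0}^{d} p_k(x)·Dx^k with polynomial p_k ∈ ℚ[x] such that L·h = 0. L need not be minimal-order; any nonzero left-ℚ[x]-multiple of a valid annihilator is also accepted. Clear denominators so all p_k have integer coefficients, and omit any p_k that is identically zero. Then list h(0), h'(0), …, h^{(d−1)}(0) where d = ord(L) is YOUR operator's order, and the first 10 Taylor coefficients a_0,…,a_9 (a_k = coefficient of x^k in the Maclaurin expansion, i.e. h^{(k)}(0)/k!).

L = (-3 - 2·x)·Dx + (2 + 2·x)·Dx^2  (order 2).
h: a_k = 0, -6, -9/2, -7/4, -17/32, -33/320, -107/3840, 89/53760, -1123/286720, 39551/15482880, …
ICs: h(0) = 0, h′(0) = -6.

f: a_k = -3, -3, -3/2, -1/2, -1/8, -1/40, -1/240, -1/1680, -1/13440, -1/120960, …
g: a_k = 2, 1, -1/4, 1/8, -5/64, 7/128, -21/512, 33/1024, -429/16384, 715/32768, …
L₀ := L_f ⊗_s L_g (sym. prod.), ord ≤ 1.
Integrate: L := L₀·Dx.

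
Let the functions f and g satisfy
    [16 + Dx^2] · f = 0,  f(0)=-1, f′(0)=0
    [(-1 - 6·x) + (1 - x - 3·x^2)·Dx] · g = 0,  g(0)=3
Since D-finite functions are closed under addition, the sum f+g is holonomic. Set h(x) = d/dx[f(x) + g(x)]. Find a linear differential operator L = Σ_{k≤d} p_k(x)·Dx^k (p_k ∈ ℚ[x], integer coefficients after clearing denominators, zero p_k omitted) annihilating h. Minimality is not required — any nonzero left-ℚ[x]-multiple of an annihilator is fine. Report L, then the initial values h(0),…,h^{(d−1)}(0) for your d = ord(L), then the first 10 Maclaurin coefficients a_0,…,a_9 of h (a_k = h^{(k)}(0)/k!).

L = (4672 + 20416·x + 66304·x^2 + 32640·x^3 + 66240·x^4 + 62208·x^5 + 62208·x^6) + (-464 - 2352·x + 3792·x^2 + 6752·x^3 - 2400·x^4 + 5184·x^5 + 24192·x^6 + 20736·x^7)·Dx + (292 + 1276·x + 4144·x^2 + 2040·x^3 + 4140·x^4 + 3888·x^5 + 3888·x^6)·Dx^2 + (-29 - 147·x + 237·x^2 + 422·x^3 - 150·x^4 + 324·x^5 + 1512·x^6 + 1296·x^7)·Dx^3  (order 3).
h: a_k = 3, 40, 63, 556/3, 600, 26702/15, 4557, 3836384/315, 31293, 228197342/2835, …
ICs: h(0) = 3, h′(0) = 40, h′′(0) = 126.

f: a_k = -1, 0, 8, 0, -32/3, 0, 256/45, 0, -512/315, 0, …
g: a_k = 3, 3, 12, 21, 57, 120, 291, 651, 1524, 3477, …
Weyl lclm of L_f,L_g ⇒ L₀ (ord ≤ 3).
h=h₀': d/dx-closure on L₀ ⇒ L.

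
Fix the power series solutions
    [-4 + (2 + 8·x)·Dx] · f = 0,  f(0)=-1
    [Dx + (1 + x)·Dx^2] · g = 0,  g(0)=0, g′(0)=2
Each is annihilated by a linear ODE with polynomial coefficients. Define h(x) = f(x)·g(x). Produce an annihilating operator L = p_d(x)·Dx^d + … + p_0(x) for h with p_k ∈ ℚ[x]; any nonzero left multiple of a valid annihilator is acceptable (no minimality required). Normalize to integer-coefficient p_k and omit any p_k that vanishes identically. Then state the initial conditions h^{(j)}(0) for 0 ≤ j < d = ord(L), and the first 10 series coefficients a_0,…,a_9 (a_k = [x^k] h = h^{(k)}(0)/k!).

f: a_k = -1, -2, 2, -4, 10, -28, 84, -264, 858, -2860, …
g: a_k = 0, 2, -1, 2/3, -1/2, 2/5, -1/3, 2/7, -1/4, 2/9, …
f·g: L₀ = L_f ⊗_s L_g, ord ≤ 1·2.
L = (10 + 4·x) + (-3 - 12·x)·Dx + (1 + 9·x + 24·x^2 + 16·x^3)·Dx^2  (order 2).
h: a_k = 0, -2, -3, 16/3, -65/6, 389/15, -1052/15, 21614/105, -268067/420, 259079/126, …
ICs: h(0) = 0, h′(0) = -2.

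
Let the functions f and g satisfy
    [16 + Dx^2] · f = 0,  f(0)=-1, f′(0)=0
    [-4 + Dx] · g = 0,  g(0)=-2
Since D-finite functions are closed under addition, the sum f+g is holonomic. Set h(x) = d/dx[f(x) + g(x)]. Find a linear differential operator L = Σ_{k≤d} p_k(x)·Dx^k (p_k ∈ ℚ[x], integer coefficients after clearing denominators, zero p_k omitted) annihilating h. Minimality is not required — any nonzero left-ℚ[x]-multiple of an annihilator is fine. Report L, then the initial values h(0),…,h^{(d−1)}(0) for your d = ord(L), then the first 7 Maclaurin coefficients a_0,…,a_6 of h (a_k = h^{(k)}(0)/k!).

L = 64 - 16·Dx + 4·Dx^2 - Dx^3  (order 3).
h: a_k = -8, -16, -64, -128, -256/3, -512/15, -2048/45, …
ICs: h(0) = -8, h′(0) = -16, h′′(0) = -128.

f: a_k = -1, 0, 8, 0, -32/3, 0, 256/45, …
g: a_k = -2, -8, -16, -64/3, -64/3, -256/15, -512/45, …
L₀ := lclm(L_f,L_g); ord L₀ ≤ 2+1.
h=h₀': d/dx-closure on L₀ ⇒ L.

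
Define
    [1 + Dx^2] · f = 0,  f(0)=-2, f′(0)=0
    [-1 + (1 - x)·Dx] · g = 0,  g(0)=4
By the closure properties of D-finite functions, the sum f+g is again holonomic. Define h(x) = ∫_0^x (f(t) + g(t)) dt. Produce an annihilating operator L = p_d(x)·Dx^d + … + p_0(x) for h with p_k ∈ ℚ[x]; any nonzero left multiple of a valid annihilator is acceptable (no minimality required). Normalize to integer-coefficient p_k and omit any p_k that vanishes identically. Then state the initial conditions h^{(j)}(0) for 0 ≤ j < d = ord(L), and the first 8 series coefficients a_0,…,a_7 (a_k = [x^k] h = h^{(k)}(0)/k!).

L = (-7 + 2·x - x^2)·Dx + (3 - 5·x + 3·x^2 - x^3)·Dx^2 + (-7 + 2·x - x^2)·Dx^3 + (3 - 5·x + 3·x^2 - x^3)·Dx^4  (order 4).
h: a_k = 0, 2, 2, 5/3, 1, 47/60, 2/3, 1441/2520, …
ICs: h(0) = 0, h′(0) = 2, h′′(0) = 4, h′′′(0) = 10.

f: a_k = -2, 0, 1, 0, -1/12, 0, 1/360, 0, …
g: a_k = 4, 4, 4, 4, 4, 4, 4, 4, …
L₀ := lclm(L_f,L_g); ord L₀ ≤ 2+1.
h=∫₀ˣh₀: take L = L₀·Dx.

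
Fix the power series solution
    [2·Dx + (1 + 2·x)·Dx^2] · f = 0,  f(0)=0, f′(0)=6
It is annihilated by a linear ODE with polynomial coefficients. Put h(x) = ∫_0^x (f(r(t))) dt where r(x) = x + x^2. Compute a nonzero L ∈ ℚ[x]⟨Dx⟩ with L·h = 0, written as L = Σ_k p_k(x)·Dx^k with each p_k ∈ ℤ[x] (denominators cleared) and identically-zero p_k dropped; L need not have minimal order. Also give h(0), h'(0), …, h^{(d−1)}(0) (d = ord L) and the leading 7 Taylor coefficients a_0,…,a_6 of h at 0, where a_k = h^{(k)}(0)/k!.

f: a_k = 0, 6, -6, 8, -12, 96/5, -32, …
f∘r: x↦r, Dx↦Dx/r' in L_f ⇒ L₀.
∫: right-multiply L₀ by Dx.
L = (4·x + 4·x^2)·Dx^2 + (1 + 4·x + 6·x^2 + 4·x^3)·Dx^3  (order 3).
h: a_k = 0, 0, 3, 0, -1, 6/5, -4/5, …
ICs: h(0) = 0, h′(0) = 0, h′′(0) = 6.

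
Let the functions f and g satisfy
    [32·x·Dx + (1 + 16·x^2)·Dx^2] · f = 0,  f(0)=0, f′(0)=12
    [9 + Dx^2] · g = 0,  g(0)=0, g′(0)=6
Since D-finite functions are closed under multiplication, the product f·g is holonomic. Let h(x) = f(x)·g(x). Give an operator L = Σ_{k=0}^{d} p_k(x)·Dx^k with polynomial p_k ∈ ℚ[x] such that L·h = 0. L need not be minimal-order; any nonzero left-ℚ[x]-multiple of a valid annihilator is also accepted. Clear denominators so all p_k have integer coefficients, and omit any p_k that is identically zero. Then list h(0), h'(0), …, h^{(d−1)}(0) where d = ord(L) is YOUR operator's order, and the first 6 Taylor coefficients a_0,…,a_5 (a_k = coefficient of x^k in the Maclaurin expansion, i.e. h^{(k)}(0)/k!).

f: a_k = 0, 12, 0, -64, 0, 3072/5, …
g: a_k = 0, 6, 0, -9, 0, 81/20, …
f·g: L₀ = L_f ⊗_s L_g, ord ≤ 2·2.
L = (16425 + 696384·x^2 + 2778624·x^4 + 11943936·x^6 + 47775744·x^8) + (23616·x + 543744·x^3 + 3981312·x^5 + 21233664·x^7)·Dx + (2050 + 87168·x^2 + 470016·x^4 + 2654208·x^6 + 10616832·x^8)·Dx^2 + (2624·x + 60416·x^3 + 442368·x^5 + 2359296·x^7)·Dx^3 + (25 + 1088·x^2 + 17920·x^4 + 147456·x^6 + 589824·x^8)·Dx^4  (order 4).
h: a_k = 0, 0, 72, 0, -492, 0, …
ICs: h(0) = 0, h′(0) = 0, h′′(0) = 144, h′′′(0) = 0.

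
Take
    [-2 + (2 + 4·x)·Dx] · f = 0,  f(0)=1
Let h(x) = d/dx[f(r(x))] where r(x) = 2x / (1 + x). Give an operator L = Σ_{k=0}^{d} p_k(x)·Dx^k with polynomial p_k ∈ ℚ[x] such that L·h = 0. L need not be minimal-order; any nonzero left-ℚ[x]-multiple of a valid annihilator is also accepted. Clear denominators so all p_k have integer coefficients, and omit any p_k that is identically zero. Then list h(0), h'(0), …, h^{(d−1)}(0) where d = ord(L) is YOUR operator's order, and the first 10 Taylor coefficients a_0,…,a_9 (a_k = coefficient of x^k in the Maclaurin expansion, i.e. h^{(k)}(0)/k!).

f: a_k = 1, 1, -1/2, 1/2, -5/8, 7/8, -21/16, 33/16, -429/128, 715/128, …
Change of var in L_f (x↦r) gives L₀.
h₀' ⇒ L via d/dx closure of L₀.
L = (-4 - 10·x) + (-1 - 6·x - 5·x^2)·Dx  (order 1).
h: a_k = 2, -8, 30, -120, 510, -2256, 10234, -47200, 220230, -1036440, …
ICs: h(0) = 2.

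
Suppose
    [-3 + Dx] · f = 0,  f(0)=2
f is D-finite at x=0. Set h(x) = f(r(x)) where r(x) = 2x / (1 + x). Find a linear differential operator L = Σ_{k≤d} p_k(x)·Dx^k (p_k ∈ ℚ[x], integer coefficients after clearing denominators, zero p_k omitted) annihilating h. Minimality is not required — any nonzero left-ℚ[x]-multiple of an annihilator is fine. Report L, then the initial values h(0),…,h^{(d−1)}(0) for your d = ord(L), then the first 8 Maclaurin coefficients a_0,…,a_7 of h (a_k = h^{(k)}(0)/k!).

f: a_k = 2, 6, 9, 9, 27/4, 81/20, 81/40, 243/280, …
h₀=f(r): pull back L_f along r ⇒ L₀.
L = -6 + (1 + 2·x + x^2)·Dx  (order 1).
h: a_k = 2, 12, 24, 12, -12, -12/5, 48/5, -228/35, …
ICs: h(0) = 2.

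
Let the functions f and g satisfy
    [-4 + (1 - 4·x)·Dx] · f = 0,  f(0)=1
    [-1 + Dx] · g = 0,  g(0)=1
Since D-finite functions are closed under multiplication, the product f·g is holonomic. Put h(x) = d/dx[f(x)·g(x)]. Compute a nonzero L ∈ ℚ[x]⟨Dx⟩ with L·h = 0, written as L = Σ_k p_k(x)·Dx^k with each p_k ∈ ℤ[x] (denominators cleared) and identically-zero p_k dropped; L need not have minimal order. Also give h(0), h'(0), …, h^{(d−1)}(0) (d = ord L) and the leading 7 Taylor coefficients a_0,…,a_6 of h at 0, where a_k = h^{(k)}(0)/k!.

f: a_k = 1, 4, 16, 64, 256, 1024, 4096, …
g: a_k = 1, 1, 1/2, 1/6, 1/24, 1/120, 1/720, …
Product ⇒ symmetric product L₀, ord ≤ 1.
Derive L from L₀ (diff closure).
L = (41 - 40·x + 16·x^2) + (-5 + 24·x - 16·x^2)·Dx  (order 1).
h: a_k = 5, 41, 493/2, 7889/6, 157781/24, 757349/24, 106028861/720, …
ICs: h(0) = 5.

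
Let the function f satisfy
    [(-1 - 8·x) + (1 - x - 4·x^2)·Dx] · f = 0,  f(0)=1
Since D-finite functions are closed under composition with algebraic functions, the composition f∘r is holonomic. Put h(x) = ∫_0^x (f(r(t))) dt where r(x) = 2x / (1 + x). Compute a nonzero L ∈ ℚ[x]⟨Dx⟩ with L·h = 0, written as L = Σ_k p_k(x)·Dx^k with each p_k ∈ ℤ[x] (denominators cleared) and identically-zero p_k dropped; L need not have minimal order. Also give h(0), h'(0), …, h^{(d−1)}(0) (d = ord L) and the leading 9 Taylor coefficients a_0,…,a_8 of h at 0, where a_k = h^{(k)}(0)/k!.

L = (2 + 34·x)·Dx + (-1 - x + 17·x^2 + 17·x^3)·Dx^2  (order 2).
h: a_k = 0, 1, 1, 6, 17/2, 306/5, 289/3, 5202/7, 4913/4, …
ICs: h(0) = 0, h′(0) = 1.

f: a_k = 1, 1, 5, 9, 29, 65, 181, 441, 1165, …
Change of var in L_f (x↦r) gives L₀.
∫: right-multiply L₀ by Dx.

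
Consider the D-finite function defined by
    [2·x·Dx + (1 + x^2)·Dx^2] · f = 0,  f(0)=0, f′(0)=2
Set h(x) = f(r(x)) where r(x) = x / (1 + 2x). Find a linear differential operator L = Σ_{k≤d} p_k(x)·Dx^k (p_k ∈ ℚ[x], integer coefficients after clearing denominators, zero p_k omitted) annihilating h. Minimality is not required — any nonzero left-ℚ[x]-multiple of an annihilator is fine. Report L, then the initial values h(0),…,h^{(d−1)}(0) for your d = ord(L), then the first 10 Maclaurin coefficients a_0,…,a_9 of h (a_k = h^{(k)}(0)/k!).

f: a_k = 0, 2, 0, -2/3, 0, 2/5, 0, -2/7, 0, 2/9, …
f∘r: x↦r, Dx↦Dx/r' in L_f ⇒ L₀.
L = (4 + 10·x)·Dx + (1 + 4·x + 5·x^2)·Dx^2  (order 2).
h: a_k = 0, 2, -4, 22/3, -12, 82/5, -44/3, -58/7, 84, -2398/9, …
ICs: h(0) = 0, h′(0) = 2.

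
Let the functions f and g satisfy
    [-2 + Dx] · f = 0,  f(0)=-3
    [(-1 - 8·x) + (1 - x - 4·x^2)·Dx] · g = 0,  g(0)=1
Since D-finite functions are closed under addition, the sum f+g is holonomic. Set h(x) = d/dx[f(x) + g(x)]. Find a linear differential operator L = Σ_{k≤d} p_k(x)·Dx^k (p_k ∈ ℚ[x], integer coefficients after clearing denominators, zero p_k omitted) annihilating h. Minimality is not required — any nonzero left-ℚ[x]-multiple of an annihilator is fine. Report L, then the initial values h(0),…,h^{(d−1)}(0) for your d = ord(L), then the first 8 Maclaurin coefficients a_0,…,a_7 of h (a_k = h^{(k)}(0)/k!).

L = (34 + 452·x + 512·x^2 + 1920·x^3 + 768·x^4) + (-25 - 228·x - 334·x^2 - 864·x^3 + 160·x^4 + 256·x^5)·Dx + (4 + x + 39·x^2 - 48·x^3 - 272·x^4 - 128·x^5)·Dx^2  (order 2).
h: a_k = -5, -2, 15, 108, 321, 5422/5, 46297/15, 978584/105, …
ICs: h(0) = -5, h′(0) = -2.

f: a_k = -3, -6, -6, -4, -2, -4/5, -4/15, -8/105, …
g: a_k = 1, 1, 5, 9, 29, 65, 181, 441, …
f+g: L₀ = lclm(L_f,L_g), ord ≤ 1+1.
h₀' ⇒ L via d/dx closure of L₀.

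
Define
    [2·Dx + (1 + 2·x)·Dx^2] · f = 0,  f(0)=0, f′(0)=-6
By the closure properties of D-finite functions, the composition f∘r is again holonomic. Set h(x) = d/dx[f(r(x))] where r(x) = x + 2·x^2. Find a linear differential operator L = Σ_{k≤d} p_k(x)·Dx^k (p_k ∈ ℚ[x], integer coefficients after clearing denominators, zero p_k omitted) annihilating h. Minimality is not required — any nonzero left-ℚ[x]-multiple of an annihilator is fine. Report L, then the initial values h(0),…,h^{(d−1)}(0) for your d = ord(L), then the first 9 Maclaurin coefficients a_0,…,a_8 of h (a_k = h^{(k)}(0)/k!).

f: a_k = 0, -6, 6, -8, 12, -96/5, 32, -384/7, 96, …
L₀ from L_f via x↦r, Dx↦r'^{-1}Dx.
Differentiate: ansatz ord ≤ ord L₀ ⇒ L.
L = (-2 + 8·x + 16·x^2) + (1 + 6·x + 12·x^2 + 16·x^3)·Dx  (order 1).
h: a_k = -6, -12, 48, -48, -96, 384, -384, -768, 3072, …
ICs: h(0) = -6.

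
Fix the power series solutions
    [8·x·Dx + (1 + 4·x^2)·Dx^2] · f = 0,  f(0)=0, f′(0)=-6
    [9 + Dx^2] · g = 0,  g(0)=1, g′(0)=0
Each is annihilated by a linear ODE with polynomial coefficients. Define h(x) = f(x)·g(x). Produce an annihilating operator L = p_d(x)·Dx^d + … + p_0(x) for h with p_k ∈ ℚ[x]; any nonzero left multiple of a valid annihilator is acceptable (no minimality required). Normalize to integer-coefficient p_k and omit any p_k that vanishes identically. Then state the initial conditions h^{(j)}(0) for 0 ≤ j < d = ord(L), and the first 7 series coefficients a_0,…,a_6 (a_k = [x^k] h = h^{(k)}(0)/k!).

L = (2925 + 31536·x^2 + 95904·x^4 + 186624·x^6 + 186624·x^8) + (2448·x + 20160·x^3 + 62208·x^5 + 82944·x^7)·Dx + (442 + 5088·x^2 + 19008·x^4 + 41472·x^6 + 41472·x^8)·Dx^2 + (272·x + 2240·x^3 + 6912·x^5 + 9216·x^7)·Dx^3 + (13 + 176·x^2 + 928·x^4 + 2304·x^6 + 2304·x^8)·Dx^4  (order 4).
h: a_k = 0, -6, 0, 35, 0, -1509/20, 0, …
ICs: h(0) = 0, h′(0) = -6, h′′(0) = 0, h′′′(0) = 210.

f: a_k = 0, -6, 0, 8, 0, -96/5, 0, …
g: a_k = 1, 0, -9/2, 0, 27/8, 0, -81/80, …
Product ⇒ symmetric product L₀, ord ≤ 4.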